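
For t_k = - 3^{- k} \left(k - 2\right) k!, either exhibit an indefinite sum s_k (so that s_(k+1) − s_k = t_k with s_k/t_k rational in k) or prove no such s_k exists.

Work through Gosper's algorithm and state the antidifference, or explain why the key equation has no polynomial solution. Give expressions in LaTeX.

r(k) = (k**2 - 1)/(3*(k - 2)) after simplifying.
So A=k/3 + 1/3 and B=1, with C=k - 2.
f must satisfy (k/3 + 1/3)·f(k+1) − (1)·f(k) = k - 2.
From deg A=1, deg B=0, deg C=1: d=0.
Solve for f: f(k) = 3 (degree 0 ≤ 0).
R(k) = B(k−1)·f(k)/C(k) = 3/(k - 2); s_k = R·t_k = -3**(1 - k)*factorial(k).
Δs = -(k - 2)*factorial(k)/3**k, as required.

s_k = - 3^{1 - k} k!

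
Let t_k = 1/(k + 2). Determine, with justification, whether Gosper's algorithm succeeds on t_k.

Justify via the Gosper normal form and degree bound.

No — t_k has no hypergeometric antidifference.

Compute t_(k+1)/t_k: get (k + 2)/(k + 3).
Take A(k)=k + 2, B(k)=k + 3, C(k)=1.
Key eq: (k + 2)·f(k+1) = (k + 2)·f(k) + (1).
d = 0 from the (1,1,0) case.
Generic f = c0 gives residual -1; -1 = 0 cannot hold, so t_k is not Gosper-summable.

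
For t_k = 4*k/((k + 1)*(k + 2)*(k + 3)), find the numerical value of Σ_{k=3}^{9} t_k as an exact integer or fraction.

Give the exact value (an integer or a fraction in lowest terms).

r(k) = (k + 1)**2/(k*(k + 4)) after simplifying.
So A=k + 1 and B=k + 4, with C=k.
Set up (k + 1)·f(k+1) − (k + 3)·f(k) − (k) = 0.
Bound: deg f ≤ 2.
Solve for f: f(k) = k*(k - 1)/4 (degree 2 ≤ 2).
Get s_k = R·t_k = k*(k - 1)/((k + 1)*(k + 2)) with R(k) = B(k−1)f(k)/C(k) = (k - 1)*(k + 3)/4.
Verify: 4*k/(k**3 + 6*k**2 + 11*k + 6) matches t_k.
Evaluate s at k=10 and k=3: 15/22 and 3/10; difference 21/55.

Σ = 21/55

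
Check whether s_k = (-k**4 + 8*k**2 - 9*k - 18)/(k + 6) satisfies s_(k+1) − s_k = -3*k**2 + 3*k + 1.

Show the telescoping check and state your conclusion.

s_(k+1) = (-9*k - (k + 1)**4 + 8*(k + 1)**2 - 27)/(k + 7)
s_(k+1) − s_k = (-3*k**4 - 30*k**3 - 32*k**2 + 79*k + 6)/(k**2 + 13*k + 42)
(s_(k+1) − s_k) − t_k = 6*(k**3 + 9*k**2 - 10*k - 6)/(k**2 + 13*k + 42)

Invalid: residual 6*(k**3 + 9*k**2 - 10*k - 6)/(k**2 + 13*k + 42) ≠ 0.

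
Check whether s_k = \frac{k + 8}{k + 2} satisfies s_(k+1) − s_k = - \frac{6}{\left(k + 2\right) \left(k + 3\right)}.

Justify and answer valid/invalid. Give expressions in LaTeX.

s_(k+1) = (k + 9)/(k + 3)
s_(k+1) − s_k = -6/(k**2 + 5*k + 6)
(s_(k+1) − s_k) − t_k = 0

Valid — Δs_k = t_k.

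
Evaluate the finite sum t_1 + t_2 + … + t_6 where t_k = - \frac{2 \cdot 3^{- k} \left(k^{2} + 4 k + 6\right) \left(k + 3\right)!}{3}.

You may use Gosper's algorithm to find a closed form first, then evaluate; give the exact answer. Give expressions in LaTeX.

r(k) = (k + 4)*(4*k + (k + 1)**2 + 10)/(3*(k**2 + 4*k + 6)) after simplifying.
Factor: A=k/3 + 4/3; B=1; C=k**2 + 4*k + 6.
Need (k/3 + 4/3)·f(k+1) − (1)·f(k) = k**2 + 4*k + 6.
d = 1 from the (1,0,2) case.
Coefficient equations give f(k) = 3*(k + 2).
Certificate R = B(k−1)f/C = 3*(k + 2)/(k**2 + 4*k + 6) gives s_k = -2*(k + 2)*factorial(k + 3)/3**k.
s_(k+1) − s_k = -2*(k**2 + 4*k + 6)*factorial(k + 3)/(3*3**k) = t_k.
Sum = s_(7) − s_(1); s_(7) = -89600/3, s_(1) = -48 ⇒ -89456/3.

Σ = -89456/3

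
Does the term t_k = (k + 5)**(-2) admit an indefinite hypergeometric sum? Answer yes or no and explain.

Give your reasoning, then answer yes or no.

No. Not Gosper-summable.

Step 1: r(k) = (k + 5)**2/(k + 6)**2.
So A=k**2 + 10*k + 25 and B=k**2 + 12*k + 36, with C=1.
f must satisfy (k**2 + 10*k + 25)·f(k+1) − (k**2 + 10*k + 25)·f(k) = 1.
Bound: deg f ≤ 0.
f = c0 ⇒ A·f(k+1) − B(k−1)·f(k) − C = -1. The system {-1 = 0} is inconsistent; no antidifference.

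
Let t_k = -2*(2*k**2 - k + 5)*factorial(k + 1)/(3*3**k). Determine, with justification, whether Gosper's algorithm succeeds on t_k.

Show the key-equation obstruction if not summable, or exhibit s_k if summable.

Step 1: r(k) = (k + 2)*(-k + 2*(k + 1)**2 + 4)/(3*(2*k**2 - k + 5)).
Take A(k)=k/3 + 2/3, B(k)=1, C(k)=k**2 - k/2 + 5/2.
Need (k/3 + 2/3)·f(k+1) − (1)·f(k) = k**2 - k/2 + 5/2.
From deg A=1, deg B=0, deg C=2: d=1.
Solving with deg f ≤ 1: f(k) = 3*(2*k - 1)/2.
Get s_k = R·t_k = -2*(2*k - 1)*factorial(k + 1)/3**k with R(k) = B(k−1)f(k)/C(k) = 3*(2*k - 1)/(2*k**2 - k + 5).
Δs = -2*(2*k**2 - k + 5)*factorial(k + 1)/(3*3**k), as required.

Yes. s_k = -2*(2*k - 1)*factorial(k + 1)/3**k.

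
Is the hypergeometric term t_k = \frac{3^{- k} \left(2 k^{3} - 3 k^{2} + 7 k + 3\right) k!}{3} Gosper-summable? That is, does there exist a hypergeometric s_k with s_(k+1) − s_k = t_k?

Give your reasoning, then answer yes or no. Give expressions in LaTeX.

Yes. s_k = 3^{- k} \left(k - 2\right) \left(2 k + 1\right) k!.

t_(k+1)/t_k = (2*k**4 + 5*k**3 + 10*k**2 + 16*k + 9)/(3*(2*k**3 - 3*k**2 + 7*k + 3)).
So A=k/3 + 1/3 and B=1, with C=k**3 - 3*k**2/2 + 7*k/2 + 3/2.
Set up (k/3 + 1/3)·f(k+1) − (1)·f(k) − (k**3 - 3*k**2/2 + 7*k/2 + 3/2) = 0.
From deg A=1, deg B=0, deg C=3: d=2.
Solving with deg f ≤ 2: f(k) = 3*(k - 2)*(2*k + 1)/2.
So s_k = (B(k−1)f/C)·t_k = (3*(k - 2)*(2*k + 1)/(2*k**3 - 3*k**2 + 7*k + 3))·t_k = (k - 2)*(2*k + 1)*factorial(k)/3**k.
Check: Δs_k = (2*k**3 - 3*k**2 + 7*k + 3)*factorial(k)/(3*3**k). ✓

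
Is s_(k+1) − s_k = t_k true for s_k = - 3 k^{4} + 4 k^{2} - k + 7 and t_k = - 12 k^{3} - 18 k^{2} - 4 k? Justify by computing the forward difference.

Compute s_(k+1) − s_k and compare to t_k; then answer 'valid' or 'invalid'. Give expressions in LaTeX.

Valid — Δs_k = t_k.

s_(k+1) = -k - 3*(k + 1)**4 + 4*(k + 1)**2 + 6
s_(k+1) − s_k = 2*k*(-6*k**2 - 9*k - 2)
(s_(k+1) − s_k) − t_k = 0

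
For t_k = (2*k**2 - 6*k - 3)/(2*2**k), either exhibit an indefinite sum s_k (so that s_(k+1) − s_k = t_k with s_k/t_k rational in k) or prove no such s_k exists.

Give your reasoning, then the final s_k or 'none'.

Step 1: r(k) = (k**2 - k - 7/2)/(2*k**2 - 6*k - 3).
Normal form (A,B,C) = (1/2, 1, k**2 - 3*k - 3/2).
Need (1/2)·f(k+1) − (1)·f(k) = k**2 - 3*k - 3/2.
d = 2 from the (0,0,2) case.
Solve for f: f(k) = -2*k**2 + 2*k + 3 (degree 2 ≤ 2).
Certificate R = B(k−1)f/C = -2*(2*k**2 - 2*k - 3)/(2*k**2 - 6*k - 3) gives s_k = (-2*k**2 + 2*k + 3)/2**k.
Δs = (2*k**2 - 6*k - 3)/(2*2**k), as required.

s_k = (-2*k**2 + 2*k + 3)/2**k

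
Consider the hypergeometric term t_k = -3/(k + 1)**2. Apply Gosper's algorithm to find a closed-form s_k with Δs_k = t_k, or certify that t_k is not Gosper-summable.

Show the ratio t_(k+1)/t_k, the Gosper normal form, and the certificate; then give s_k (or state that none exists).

not Gosper-summable; s_k does not exist

The ratio is (k + 1)**2/(k + 2)**2.
Factor: A=k**2 + 2*k + 1; B=k**2 + 4*k + 4; C=1.
Need (k**2 + 2*k + 1)·f(k+1) − (k**2 + 2*k + 1)·f(k) = 1.
d = 0 from the (2,2,0) case.
f = c0 ⇒ A·f(k+1) − B(k−1)·f(k) − C = -1. The system {-1 = 0} is inconsistent; no antidifference.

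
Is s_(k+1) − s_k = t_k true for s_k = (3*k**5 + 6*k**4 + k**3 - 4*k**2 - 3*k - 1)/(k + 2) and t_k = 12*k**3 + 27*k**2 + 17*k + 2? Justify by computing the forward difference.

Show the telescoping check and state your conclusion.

s_(k+1) = (3*k**5 + 21*k**4 + 55*k**3 + 65*k**2 + 31*k + 2)/(k + 3)
s_(k+1) − s_k = (12*k**5 + 78*k**4 + 176*k**3 + 176*k**2 + 74*k + 7)/(k**2 + 5*k + 6)
(s_(k+1) − s_k) − t_k = (-9*k**4 - 48*k**3 - 73*k**2 - 38*k - 5)/(k**2 + 5*k + 6)

Invalid: residual (-9*k**4 - 48*k**3 - 73*k**2 - 38*k - 5)/(k**2 + 5*k + 6) ≠ 0.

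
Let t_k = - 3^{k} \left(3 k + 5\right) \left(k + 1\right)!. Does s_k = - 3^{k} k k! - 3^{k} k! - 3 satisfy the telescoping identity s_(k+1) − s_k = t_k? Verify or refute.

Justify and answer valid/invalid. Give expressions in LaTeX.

s_(k+1) = -3*3**k*k**2*factorial(k) - 9*3**k*k*factorial(k) - 6*3**k*factorial(k) - 3
s_(k+1) − s_k = -3**k*(3*k + 5)*factorial(k + 1)
(s_(k+1) − s_k) − t_k = 0

Valid: the claim telescopes to t_k.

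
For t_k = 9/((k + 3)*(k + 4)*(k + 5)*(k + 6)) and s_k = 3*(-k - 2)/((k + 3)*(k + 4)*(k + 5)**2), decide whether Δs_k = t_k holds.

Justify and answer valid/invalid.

Invalid: residual 9*(-4*k - 21)/(k**6 + 29*k**5 + 347*k**4 + 2191*k**3 + 7692*k**2 + 14220*k + 10800) ≠ 0.

s_(k+1) = 3*(-k - 3)/((k + 4)*(k + 5)*(k + 6)**2)
s_(k+1) − s_k = 9*(k**2 + 7*k + 9)/(k**6 + 29*k**5 + 347*k**4 + 2191*k**3 + 7692*k**2 + 14220*k + 10800)
(s_(k+1) − s_k) − t_k = 9*(-4*k - 21)/(k**6 + 29*k**5 + 347*k**4 + 2191*k**3 + 7692*k**2 + 14220*k + 10800)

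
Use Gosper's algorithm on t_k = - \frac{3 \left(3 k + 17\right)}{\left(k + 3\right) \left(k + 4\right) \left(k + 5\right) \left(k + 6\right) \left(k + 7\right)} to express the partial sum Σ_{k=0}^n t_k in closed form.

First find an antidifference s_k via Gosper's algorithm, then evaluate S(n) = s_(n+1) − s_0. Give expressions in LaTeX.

S(n) = \frac{- n^{3} - 16 n^{2} - 83 n - 68}{24 \left(n^{3} + 16 n^{2} + 83 n + 140\right)}

Ratio r(k) = (k + 3)*(3*k + 20)/((k + 8)*(3*k + 17)).
So A=k + 3 and B=k + 8, with C=k + 17/3.
f must satisfy (k + 3)·f(k+1) − (k + 7)·f(k) = k + 17/3.
From deg A=1, deg B=1, deg C=1: d=4.
Solving with deg f ≤ 4: f(k) = k*(k + 5)*(k**2 + 13*k + 54)/216.
R(k) = B(k−1)·f(k)/C(k) = k*(k + 5)*(k + 7)*(k**2 + 13*k + 54)/(72*(3*k + 17)); s_k = R·t_k = k*(-k**2 - 13*k - 54)/(24*(k**3 + 13*k**2 + 54*k + 72)).
Δs = 3*(-3*k - 17)/(k**5 + 25*k**4 + 245*k**3 + 1175*k**2 + 2754*k + 2520), as required.
Telescope: S(n) = s_(n+1) − s_(0) = (-n**3 - 16*n**2 - 83*n - 68)/(24*(n**3 + 16*n**2 + 83*n + 140)) − (0) = (-n**3 - 16*n**2 - 83*n - 68)/(24*(n**3 + 16*n**2 + 83*n + 140)).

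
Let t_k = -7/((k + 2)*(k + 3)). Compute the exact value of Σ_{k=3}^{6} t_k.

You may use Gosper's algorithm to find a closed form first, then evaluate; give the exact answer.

Σ = -28/45

t_(k+1)/t_k = (k + 2)/(k + 4).
A = k + 2, B = k + 4, C = 1.
Set up (k + 2)·f(k+1) − (k + 3)·f(k) − (1) = 0.
Degrees (1,1,0) ⇒ d ≤ 1.
Coefficient equations give f(k) = k/2.
Get s_k = R·t_k = -7*k/(2*k + 4) with R(k) = B(k−1)f(k)/C(k) = k*(k + 3)/2.
Check: Δs_k = -7/(k**2 + 5*k + 6). ✓
Evaluate s at k=7 and k=3: -49/18 and -21/10; difference -28/45.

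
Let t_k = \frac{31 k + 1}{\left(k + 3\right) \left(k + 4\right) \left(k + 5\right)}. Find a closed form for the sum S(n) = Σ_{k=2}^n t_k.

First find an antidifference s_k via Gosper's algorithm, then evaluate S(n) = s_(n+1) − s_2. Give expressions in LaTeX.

t_(k+1)/t_k = (k + 3)*(31*k + 32)/((k + 6)*(31*k + 1)).
Normal form (A,B,C) = (k + 3, k + 6, k + 1/31).
Key eq: (k + 3)·f(k+1) = (k + 5)·f(k) + (k + 1/31).
deg f ≤ 2 (via 1,1,1).
A polynomial solution: f(k) = k*(47*k - 43)/372.
R(k) = B(k−1)·f(k)/C(k) = k*(k + 5)*(47*k - 43)/(12*(31*k + 1)); s_k = R·t_k = k*(47*k - 43)/(12*(k + 3)*(k + 4)).
Check: Δs_k = (31*k + 1)/(k**3 + 12*k**2 + 47*k + 60). ✓
Evaluate: s_(n+1) = (47*n**2 + 51*n + 4)/(12*(n**2 + 9*n + 20)); subtract s_(2) = 17/60 ⇒ S(n) = (109*n**2 + 51*n - 160)/(30*(n**2 + 9*n + 20)).

S(n) = \frac{109 n^{2} + 51 n - 160}{30 \left(n^{2} + 9 n + 20\right)}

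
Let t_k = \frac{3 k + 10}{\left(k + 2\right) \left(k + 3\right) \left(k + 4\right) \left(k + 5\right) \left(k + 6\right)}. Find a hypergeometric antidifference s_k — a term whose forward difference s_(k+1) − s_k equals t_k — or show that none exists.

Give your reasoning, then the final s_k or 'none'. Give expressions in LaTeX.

t_(k+1)/t_k = (k + 2)*(3*k + 13)/((k + 7)*(3*k + 10)).
Factor: A=k + 2; B=k + 7; C=k + 10/3.
Key eq: (k + 2)·f(k+1) = (k + 6)·f(k) + (k + 10/3).
deg f ≤ 4 (via 1,1,1).
Solve for f: f(k) = k*(k + 3)*(k**2 + 11*k + 38)/120 (degree 4 ≤ 4).
Then R = B(k−1)f/C = k*(k + 3)*(k + 6)*(k**2 + 11*k + 38)/(40*(3*k + 10)), so s_k = R(k)·t_k = k*(k**2 + 11*k + 38)/(40*(k**3 + 11*k**2 + 38*k + 40)).
Δs = (3*k + 10)/(k**5 + 20*k**4 + 155*k**3 + 580*k**2 + 1044*k + 720), as required.

s_k = \frac{k \left(k^{2} + 11 k + 38\right)}{40 \left(k^{3} + 11 k^{2} + 38 k + 40\right)}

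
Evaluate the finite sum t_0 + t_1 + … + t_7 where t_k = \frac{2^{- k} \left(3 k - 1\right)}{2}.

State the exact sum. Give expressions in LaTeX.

Σ = 243/128

r(k) = (3*k + 2)/(2*(3*k - 1)) after simplifying.
Factor: A=1/2; B=1; C=k - 1/3.
Need (1/2)·f(k+1) − (1)·f(k) = k - 1/3.
d = 1 from the (0,0,1) case.
Solving with deg f ≤ 1: f(k) = -2*(3*k + 2)/3.
Get s_k = R·t_k = (-3*k - 2)/2**k with R(k) = B(k−1)f(k)/C(k) = -2*(3*k + 2)/(3*k - 1).
s_(k+1) − s_k = (3*k - 1)/(2*2**k) = t_k.
Sum = s_(8) − s_(0); s_(8) = -13/128, s_(0) = -2 ⇒ 243/128.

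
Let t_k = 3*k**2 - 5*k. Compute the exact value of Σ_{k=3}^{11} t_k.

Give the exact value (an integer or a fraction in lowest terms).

Σ = 1188

t_(k+1)/t_k = (3*k**2 + k - 2)/(k*(3*k - 5)).
Factor: A=1; B=1; C=k**2 - 5*k/3.
f must satisfy (1)·f(k+1) − (1)·f(k) = k**2 - 5*k/3.
d = 3 from the (0,0,2) case.
Coefficient equations give f(k) = k*(k - 3)*(k - 1)/3.
Then R = B(k−1)f/C = (k - 3)*(k - 1)/(3*k - 5), so s_k = R(k)·t_k = k*(k**2 - 4*k + 3).
Verify: k*(3*k - 5) matches t_k.
Telescoping: Σ = s_(12) − s_(3) = 1188 − (0) = 1188.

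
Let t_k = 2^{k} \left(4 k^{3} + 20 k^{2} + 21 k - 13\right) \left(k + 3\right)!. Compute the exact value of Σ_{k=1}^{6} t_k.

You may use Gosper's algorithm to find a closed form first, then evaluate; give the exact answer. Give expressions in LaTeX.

Σ = 40874803296

Ratio r(k) = 2*(4*k**4 + 48*k**3 + 201*k**2 + 324*k + 128)/(4*k**3 + 20*k**2 + 21*k - 13).
A = 2*k + 8, B = 1, C = k**3 + 5*k**2 + 21*k/4 - 13/4.
Set up (2*k + 8)·f(k+1) − (1)·f(k) − (k**3 + 5*k**2 + 21*k/4 - 13/4) = 0.
deg f ≤ 2 (via 1,0,3).
Coefficient equations give f(k) = (k + 1)*(2*k - 3)/4.
So s_k = (B(k−1)f/C)·t_k = ((k + 1)*(2*k - 3)/(4*k**3 + 20*k**2 + 21*k - 13))·t_k = 2**k*(k + 1)*(2*k - 3)*factorial(k + 3).
Δs = 2**k*(4*k**3 + 20*k**2 + 21*k - 13)*factorial(k + 3), as required.
Sum = s_(7) − s_(1); s_(7) = 40874803200, s_(1) = -96 ⇒ 40874803296.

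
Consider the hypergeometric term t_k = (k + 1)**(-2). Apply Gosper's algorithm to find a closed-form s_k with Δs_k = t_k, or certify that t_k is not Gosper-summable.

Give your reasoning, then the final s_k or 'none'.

not Gosper-summable; s_k does not exist

Ratio r(k) = (k + 1)**2/(k + 2)**2.
So A=k**2 + 2*k + 1 and B=k**2 + 4*k + 4, with C=1.
Key eq: (k**2 + 2*k + 1)·f(k+1) = (k**2 + 2*k + 1)·f(k) + (1).
d = 0 from the (2,2,0) case.
f = c0 ⇒ A·f(k+1) − B(k−1)·f(k) − C = -1. The system {-1 = 0} is inconsistent; no antidifference.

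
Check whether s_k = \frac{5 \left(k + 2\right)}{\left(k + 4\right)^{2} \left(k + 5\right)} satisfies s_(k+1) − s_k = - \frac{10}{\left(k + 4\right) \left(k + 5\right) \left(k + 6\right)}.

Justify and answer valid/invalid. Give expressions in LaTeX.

s_(k+1) = 5*(k + 3)/((k + 5)**2*(k + 6))
s_(k+1) − s_k = 10*(-k**2 - 6*k - 6)/(k**5 + 24*k**4 + 229*k**3 + 1086*k**2 + 2560*k + 2400)
(s_(k+1) − s_k) − t_k = 10*(3*k + 14)/(k**5 + 24*k**4 + 229*k**3 + 1086*k**2 + 2560*k + 2400)

Invalid: residual \frac{10 \left(3 k + 14\right)}{k^{5} + 24 k^{4} + 229 k^{3} + 1086 k^{2} + 2560 k + 2400} ≠ 0.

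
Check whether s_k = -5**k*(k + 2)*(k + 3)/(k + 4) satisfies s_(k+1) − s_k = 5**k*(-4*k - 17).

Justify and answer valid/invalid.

Invalid: residual 5**k*(8*k**2 + 64*k + 130)/(k**2 + 9*k + 20) ≠ 0.

s_(k+1) = -5**(k + 1)*(k + 3)*(k + 4)/(k + 5)
s_(k+1) − s_k = 5**k*(-4*k**3 - 45*k**2 - 169*k - 210)/(k**2 + 9*k + 20)
(s_(k+1) − s_k) − t_k = 5**k*(8*k**2 + 64*k + 130)/(k**2 + 9*k + 20)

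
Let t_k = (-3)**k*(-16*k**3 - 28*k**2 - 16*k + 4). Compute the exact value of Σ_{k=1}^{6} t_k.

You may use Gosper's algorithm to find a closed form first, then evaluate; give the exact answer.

Σ = -2753436

Step 1: r(k) = 3*(-4*k**3 - 19*k**2 - 30*k - 14)/(4*k**3 + 7*k**2 + 4*k - 1).
A = -3, B = 1, C = k**3 + 7*k**2/4 + k - 1/4.
Key eq: (-3)·f(k+1) = (1)·f(k) + (k**3 + 7*k**2/4 + k - 1/4).
From deg A=0, deg B=0, deg C=3: d=3.
Solve for f: f(k) = -(4*k**3 - 2*k**2 - 2*k - 1)/16 (degree 3 ≤ 3).
Certificate R = B(k−1)f/C = -(4*k**3 - 2*k**2 - 2*k - 1)/(4*(4*k**3 + 7*k**2 + 4*k - 1)) gives s_k = (-3)**k*(4*k**3 - 2*k**2 - 2*k - 1).
Check: Δs_k = (-3)**k*(-16*k**3 - 28*k**2 - 16*k + 4). ✓
Telescoping: Σ = s_(7) − s_(1) = -2753433 − (3) = -2753436.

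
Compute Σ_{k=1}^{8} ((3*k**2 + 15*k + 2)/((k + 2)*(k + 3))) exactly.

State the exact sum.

Step 1: r(k) = (k + 2)*(15*k + 3*(k + 1)**2 + 17)/((k + 4)*(3*k**2 + 15*k + 2)).
Factor: A=k + 2; B=k + 4; C=k**2 + 5*k + 2/3.
Need (k + 2)·f(k+1) − (k + 3)·f(k) = k**2 + 5*k + 2/3.
Bound: deg f ≤ 2.
Coefficient equations give f(k) = k*(3*k - 2)/3.
So s_k = (B(k−1)f/C)·t_k = (k*(k + 3)*(3*k - 2)/(3*k**2 + 15*k + 2))·t_k = k*(3*k - 2)/(k + 2).
Check: Δs_k = (3*k**2 + 15*k + 2)/(k**2 + 5*k + 6). ✓
Evaluate s at k=9 and k=1: 225/11 and 1/3; difference 664/33.

Σ = 664/33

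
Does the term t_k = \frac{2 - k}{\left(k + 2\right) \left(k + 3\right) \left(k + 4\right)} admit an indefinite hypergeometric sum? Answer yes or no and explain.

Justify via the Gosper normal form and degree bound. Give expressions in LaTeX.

Yes. s_k = \frac{k}{\left(k + 2\right) \left(k + 3\right)}.

r(k) = (k - 1)*(k + 2)/((k - 2)*(k + 5)) after simplifying.
A = k + 2, B = k + 5, C = k - 2.
Set up (k + 2)·f(k+1) − (k + 4)·f(k) − (k - 2) = 0.
Degrees (1,1,1) ⇒ d ≤ 2.
Coefficient equations give f(k) = -k.
So s_k = (B(k−1)f/C)·t_k = (-k*(k + 4)/(k - 2))·t_k = k/((k + 2)*(k + 3)).
Check: Δs_k = (2 - k)/(k**3 + 9*k**2 + 26*k + 24). ✓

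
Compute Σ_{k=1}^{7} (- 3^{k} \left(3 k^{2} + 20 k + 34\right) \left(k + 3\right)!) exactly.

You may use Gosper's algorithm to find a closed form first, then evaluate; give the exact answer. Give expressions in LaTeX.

Step 1: r(k) = 3*(3*k**3 + 38*k**2 + 161*k + 228)/(3*k**2 + 20*k + 34).
So A=3*k + 12 and B=1, with C=k**2 + 20*k/3 + 34/3.
Need (3*k + 12)·f(k+1) − (1)·f(k) = k**2 + 20*k/3 + 34/3.
d = 1 from the (1,0,2) case.
Coefficient equations give f(k) = (k + 2)/3.
Get s_k = R·t_k = -3**k*(k + 2)*factorial(k + 3) with R(k) = B(k−1)f(k)/C(k) = (k + 2)/(3*k**2 + 20*k + 34).
Verify: -3**k*(3*k**2 + 20*k + 34)*factorial(k + 3) matches t_k.
Sum = s_(8) − s_(1); s_(8) = -2618941248000, s_(1) = -216 ⇒ -2618941247784.

Σ = -2618941247784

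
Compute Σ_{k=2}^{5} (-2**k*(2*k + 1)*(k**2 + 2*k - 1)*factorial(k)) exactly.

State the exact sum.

The ratio is 2*(2*k**4 + 13*k**3 + 27*k**2 + 22*k + 6)/(2*k**3 + 5*k**2 - 1).
A = 2*k + 2, B = 1, C = k**3 + 5*k**2/2 - 1/2.
Need (2*k + 2)·f(k+1) − (1)·f(k) = k**3 + 5*k**2/2 - 1/2.
From deg A=1, deg B=0, deg C=3: d=2.
Solving with deg f ≤ 2: f(k) = (k**2 - 3)/2.
R(k) = B(k−1)·f(k)/C(k) = (k**2 - 3)/((2*k + 1)*(k**2 + 2*k - 1)); s_k = R·t_k = -2**k*(k**2 - 3)*factorial(k).
s_(k+1) − s_k = -2**k*(2*k + 1)*(k**2 + 2*k - 1)*factorial(k) = t_k.
Evaluate s at k=6 and k=2: -1520640 and -8; difference -1520632.

Σ = -1520632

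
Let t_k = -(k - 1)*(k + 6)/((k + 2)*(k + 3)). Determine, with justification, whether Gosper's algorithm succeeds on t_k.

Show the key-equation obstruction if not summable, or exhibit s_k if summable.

Yes. s_k = k*(4 - k)/(k + 2).

r(k) = k*(k + 2)*(k + 7)/((k - 1)*(k + 4)*(k + 6)) after simplifying.
A = k + 2, B = k + 4, C = k**2 + 5*k - 6.
Set up (k + 2)·f(k+1) − (k + 3)·f(k) − (k**2 + 5*k - 6) = 0.
deg f ≤ 2 (via 1,1,2).
Coefficient equations give f(k) = k*(k - 4).
Get s_k = R·t_k = k*(4 - k)/(k + 2) with R(k) = B(k−1)f(k)/C(k) = k*(k - 4)*(k + 3)/((k - 1)*(k + 6)).
Check: Δs_k = (-k**2 - 5*k + 6)/(k**2 + 5*k + 6). ✓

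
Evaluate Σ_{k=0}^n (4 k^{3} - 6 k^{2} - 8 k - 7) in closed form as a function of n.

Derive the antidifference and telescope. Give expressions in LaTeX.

The ratio is (4*k**3 + 6*k**2 - 8*k - 17)/(4*k**3 - 6*k**2 - 8*k - 7).
Factor: A=1; B=1; C=k**3 - 3*k**2/2 - 2*k - 7/4.
Solve (1)·f(k+1) − (1)·f(k) = k**3 - 3*k**2/2 - 2*k - 7/4.
Degrees (0,0,3) ⇒ d ≤ 4.
Solve for f: f(k) = k*(k**3 - 4*k**2 - 4)/4 (degree 4 ≤ 4).
Get s_k = R·t_k = k*(k**3 - 4*k**2 - 4) with R(k) = B(k−1)f(k)/C(k) = k*(k**3 - 4*k**2 - 4)/(4*k**3 - 6*k**2 - 8*k - 7).
Δs = 4*k**3 - 6*k**2 - 8*k - 7, as required.
Evaluate: s_(n+1) = n**4 - 6*n**2 - 12*n - 7; subtract s_(0) = 0 ⇒ S(n) = n**4 - 6*n**2 - 12*n - 7.

S(n) = n^{4} - 6 n^{2} - 12 n - 7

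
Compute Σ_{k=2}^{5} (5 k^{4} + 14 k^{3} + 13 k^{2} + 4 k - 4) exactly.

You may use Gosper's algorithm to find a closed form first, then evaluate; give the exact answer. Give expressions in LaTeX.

Σ = 8768

The ratio is (5*k**4 + 34*k**3 + 85*k**2 + 92*k + 32)/(5*k**4 + 14*k**3 + 13*k**2 + 4*k - 4).
So A=1 and B=1, with C=k**4 + 14*k**3/5 + 13*k**2/5 + 4*k/5 - 4/5.
Set up (1)·f(k+1) − (1)·f(k) − (k**4 + 14*k**3/5 + 13*k**2/5 + 4*k/5 - 4/5) = 0.
Bound: deg f ≤ 5.
Coefficient equations give f(k) = k*(k**4 + k**3 - k**2 - k - 4)/5.
Get s_k = R·t_k = k*(k**4 + k**3 - k**2 - k - 4) with R(k) = B(k−1)f(k)/C(k) = k*(k**4 + k**3 - k**2 - k - 4)/(5*k**4 + 14*k**3 + 13*k**2 + 4*k - 4).
Verify: 5*k**4 + 14*k**3 + 13*k**2 + 4*k - 4 matches t_k.
Sum = s_(6) − s_(2); s_(6) = 8796, s_(2) = 28 ⇒ 8768.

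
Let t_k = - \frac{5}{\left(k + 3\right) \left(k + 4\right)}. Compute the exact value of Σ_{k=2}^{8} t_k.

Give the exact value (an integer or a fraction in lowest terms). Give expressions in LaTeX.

Compute t_(k+1)/t_k: get (k + 3)/(k + 5).
Take A(k)=k + 3, B(k)=k + 5, C(k)=1.
Solve (k + 3)·f(k+1) − (k + 4)·f(k) = 1.
Bound: deg f ≤ 1.
Match coefficients ⇒ f(k) = k/3.
So s_k = (B(k−1)f/C)·t_k = (k*(k + 4)/3)·t_k = -5*k/(3*k + 9).
Δs = -5/(k**2 + 7*k + 12), as required.
Evaluate s at k=9 and k=2: -5/4 and -2/3; difference -7/12.

Σ = -7/12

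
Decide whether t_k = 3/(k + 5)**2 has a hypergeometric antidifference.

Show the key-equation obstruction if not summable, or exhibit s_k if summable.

The ratio is (k + 5)**2/(k + 6)**2.
Take A(k)=k**2 + 10*k + 25, B(k)=k**2 + 12*k + 36, C(k)=1.
Set up (k**2 + 10*k + 25)·f(k+1) − (k**2 + 10*k + 25)·f(k) − (1) = 0.
Bound: deg f ≤ 0.
Put f(k) = c0: A·f(k+1) − B(k−1)·f(k) − C = -1; need -1 = 0 — inconsistent ⇒ no f, not summable.

No; the coefficient equations for f are inconsistent.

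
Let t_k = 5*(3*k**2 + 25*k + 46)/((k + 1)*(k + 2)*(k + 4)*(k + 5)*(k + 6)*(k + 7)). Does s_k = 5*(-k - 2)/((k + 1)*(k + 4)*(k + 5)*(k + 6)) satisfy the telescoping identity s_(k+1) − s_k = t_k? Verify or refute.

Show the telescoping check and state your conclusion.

Invalid: residual 30*(-2*k - 5)/(k**6 + 25*k**5 + 247*k**4 + 1219*k**3 + 3112*k**2 + 3796*k + 1680) ≠ 0.

s_(k+1) = 5*(-k - 3)/((k + 2)*(k + 5)*(k + 6)*(k + 7))
s_(k+1) − s_k = 5*(3*k**2 + 13*k + 16)/(k**6 + 25*k**5 + 247*k**4 + 1219*k**3 + 3112*k**2 + 3796*k + 1680)
(s_(k+1) − s_k) − t_k = 30*(-2*k - 5)/(k**6 + 25*k**5 + 247*k**4 + 1219*k**3 + 3112*k**2 + 3796*k + 1680)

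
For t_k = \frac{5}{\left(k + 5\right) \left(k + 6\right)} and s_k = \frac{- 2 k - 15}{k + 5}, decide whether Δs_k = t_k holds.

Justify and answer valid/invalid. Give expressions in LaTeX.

valid; difference matches t_k

s_(k+1) = (-2*k - 17)/(k + 6)
s_(k+1) − s_k = 5/(k**2 + 11*k + 30)
(s_(k+1) − s_k) − t_k = 0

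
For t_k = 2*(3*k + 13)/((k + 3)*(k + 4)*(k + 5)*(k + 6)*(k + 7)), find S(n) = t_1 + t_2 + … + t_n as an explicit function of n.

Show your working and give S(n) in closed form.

The ratio is (k + 3)*(3*k + 16)/((k + 8)*(3*k + 13)).
A = k + 3, B = k + 8, C = k + 13/3.
Set up (k + 3)·f(k+1) − (k + 7)·f(k) − (k + 13/3) = 0.
deg f ≤ 4 (via 1,1,1).
A polynomial solution: f(k) = k*(k + 4)*(k**2 + 14*k + 63)/270.
Certificate R = B(k−1)f/C = k*(k + 4)*(k + 7)*(k**2 + 14*k + 63)/(90*(3*k + 13)) gives s_k = k*(k**2 + 14*k + 63)/(45*(k**3 + 14*k**2 + 63*k + 90)).
Δs = 2*(3*k + 13)/(k**5 + 25*k**4 + 245*k**3 + 1175*k**2 + 2754*k + 2520), as required.
Telescope: S(n) = s_(n+1) − s_(1) = (n**3 + 17*n**2 + 94*n + 78)/(45*(n**3 + 17*n**2 + 94*n + 168)) − (13/1260) = n*(n**2 + 17*n + 94)/(84*(n**3 + 17*n**2 + 94*n + 168)).

S(n) = n*(n**2 + 17*n + 94)/(84*(n**3 + 17*n**2 + 94*n + 168))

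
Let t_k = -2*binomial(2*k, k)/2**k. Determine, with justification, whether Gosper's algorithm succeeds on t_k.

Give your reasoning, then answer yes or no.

r(k) = (2*k + 1)/(k + 1) after simplifying.
Gosper form: A/B · C(k+1)/C(k) with A=2*k + 1, B=k + 1, C=1.
Set up (2*k + 1)·f(k+1) − (k)·f(k) − (1) = 0.
From deg A=1, deg B=1, deg C=0: d=-1.
Negative degree bound (-1): no f exists, t_k not Gosper-summable.

No. Not Gosper-summable.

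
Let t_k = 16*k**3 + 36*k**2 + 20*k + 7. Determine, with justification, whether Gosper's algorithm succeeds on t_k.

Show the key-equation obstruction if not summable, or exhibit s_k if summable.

Yes. s_k = k*(4*k**3 + 4*k**2 - 4*k + 3).

The ratio is (16*k**3 + 84*k**2 + 140*k + 79)/(16*k**3 + 36*k**2 + 20*k + 7).
Gosper form: A/B · C(k+1)/C(k) with A=1, B=1, C=k**3 + 9*k**2/4 + 5*k/4 + 7/16.
Set up (1)·f(k+1) − (1)·f(k) − (k**3 + 9*k**2/4 + 5*k/4 + 7/16) = 0.
d = 4 from the (0,0,3) case.
Match coefficients ⇒ f(k) = k*(4*k**3 + 4*k**2 - 4*k + 3)/16.
R(k) = B(k−1)·f(k)/C(k) = k*(4*k**3 + 4*k**2 - 4*k + 3)/(16*k**3 + 36*k**2 + 20*k + 7); s_k = R·t_k = k*(4*k**3 + 4*k**2 - 4*k + 3).
Δs = 16*k**3 + 36*k**2 + 20*k + 7, as required.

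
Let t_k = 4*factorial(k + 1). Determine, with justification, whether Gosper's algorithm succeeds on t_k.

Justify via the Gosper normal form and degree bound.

r(k) = k + 2 after simplifying.
Normal form (A,B,C) = (k + 2, 1, 1).
Need (k + 2)·f(k+1) − (1)·f(k) = 1.
d = -1 from the (1,0,0) case.
deg f ≤ -1 is impossible — no certificate.

No — t_k has no hypergeometric antidifference.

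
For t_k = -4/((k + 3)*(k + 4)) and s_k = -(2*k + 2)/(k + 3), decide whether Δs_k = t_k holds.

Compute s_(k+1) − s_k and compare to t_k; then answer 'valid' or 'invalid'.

valid (s_(k+1) − s_k reduces to t_k)

s_(k+1) = 2*(-k - 2)/(k + 4)
s_(k+1) − s_k = -4/(k**2 + 7*k + 12)
(s_(k+1) − s_k) − t_k = 0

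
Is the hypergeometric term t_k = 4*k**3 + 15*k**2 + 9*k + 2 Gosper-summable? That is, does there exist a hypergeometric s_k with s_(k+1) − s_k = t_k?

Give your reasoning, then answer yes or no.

Yes. s_k = k**2*(k**2 + 3*k - 2).

t_(k+1)/t_k = (4*k**3 + 27*k**2 + 51*k + 30)/(4*k**3 + 15*k**2 + 9*k + 2).
A = 1, B = 1, C = k**3 + 15*k**2/4 + 9*k/4 + 1/2.
f must satisfy (1)·f(k+1) − (1)·f(k) = k**3 + 15*k**2/4 + 9*k/4 + 1/2.
d = 4 from the (0,0,3) case.
A polynomial solution: f(k) = k**2*(k**2 + 3*k - 2)/4.
So s_k = (B(k−1)f/C)·t_k = (k**2*(k**2 + 3*k - 2)/(4*k**3 + 15*k**2 + 9*k + 2))·t_k = k**2*(k**2 + 3*k - 2).
Check: Δs_k = 4*k**3 + 15*k**2 + 9*k + 2. ✓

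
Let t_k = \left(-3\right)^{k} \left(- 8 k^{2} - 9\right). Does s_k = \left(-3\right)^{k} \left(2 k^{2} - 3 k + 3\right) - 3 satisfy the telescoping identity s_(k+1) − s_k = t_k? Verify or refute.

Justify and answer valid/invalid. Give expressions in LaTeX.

s_(k+1) = 3*(-3)**k*(3*k - 2*(k + 1)**2) - 3
s_(k+1) − s_k = (-3)**k*(-8*k**2 - 9)
(s_(k+1) − s_k) − t_k = 0

valid; difference matches t_k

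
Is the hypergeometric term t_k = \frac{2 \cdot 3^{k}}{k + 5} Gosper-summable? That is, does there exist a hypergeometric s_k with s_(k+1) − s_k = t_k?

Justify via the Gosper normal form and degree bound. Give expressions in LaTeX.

No — key equation has no polynomial f.

Compute t_(k+1)/t_k: get 3*(k + 5)/(k + 6).
Normal form (A,B,C) = (3*k + 15, k + 6, 1).
Solve (3*k + 15)·f(k+1) − (k + 5)·f(k) = 1.
Bound: deg f ≤ -1.
deg f ≤ -1 is impossible — no certificate.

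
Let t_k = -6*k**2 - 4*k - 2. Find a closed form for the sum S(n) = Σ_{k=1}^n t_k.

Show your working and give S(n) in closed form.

S(n) = n*(-2*n**2 - 5*n - 5)

t_(k+1)/t_k = (3*k**2 + 8*k + 6)/(3*k**2 + 2*k + 1).
Gosper form: A/B · C(k+1)/C(k) with A=1, B=1, C=k**2 + 2*k/3 + 1/3.
Key eq: (1)·f(k+1) = (1)·f(k) + (k**2 + 2*k/3 + 1/3).
Bound: deg f ≤ 3.
Match coefficients ⇒ f(k) = k*(2*k**2 - k + 1)/6.
Certificate R = B(k−1)f/C = k*(2*k**2 - k + 1)/(2*(3*k**2 + 2*k + 1)) gives s_k = k*(-2*k**2 + k - 1).
s_(k+1) − s_k = -6*k**2 - 4*k - 2 = t_k.
Evaluate: s_(n+1) = -2*n**3 - 5*n**2 - 5*n - 2; subtract s_(1) = -2 ⇒ S(n) = n*(-2*n**2 - 5*n - 5).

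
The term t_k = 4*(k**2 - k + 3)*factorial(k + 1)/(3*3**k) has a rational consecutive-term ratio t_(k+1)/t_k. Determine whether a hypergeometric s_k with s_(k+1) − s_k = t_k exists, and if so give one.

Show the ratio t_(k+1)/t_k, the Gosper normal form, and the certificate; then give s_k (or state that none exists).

s_k = 4*(k - 1)*factorial(k + 1)/3**k

Step 1: r(k) = (k + 2)*(-k + (k + 1)**2 + 2)/(3*(k**2 - k + 3)).
Normal form (A,B,C) = (k/3 + 2/3, 1, k**2 - k + 3).
Set up (k/3 + 2/3)·f(k+1) − (1)·f(k) − (k**2 - k + 3) = 0.
Bound: deg f ≤ 1.
Solve for f: f(k) = 3*(k - 1) (degree 1 ≤ 1).
Get s_k = R·t_k = 4*(k - 1)*factorial(k + 1)/3**k with R(k) = B(k−1)f(k)/C(k) = 3*(k - 1)/(k**2 - k + 3).
Check: Δs_k = 4*(k**2 - k + 3)*factorial(k + 1)/(3*3**k). ✓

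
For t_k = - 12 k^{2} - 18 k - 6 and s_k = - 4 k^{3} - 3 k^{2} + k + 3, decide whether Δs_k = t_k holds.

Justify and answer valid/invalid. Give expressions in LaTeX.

valid; difference matches t_k

s_(k+1) = k - 4*(k + 1)**3 - 3*(k + 1)**2 + 4
s_(k+1) − s_k = -12*k**2 - 18*k - 6
(s_(k+1) − s_k) − t_k = 0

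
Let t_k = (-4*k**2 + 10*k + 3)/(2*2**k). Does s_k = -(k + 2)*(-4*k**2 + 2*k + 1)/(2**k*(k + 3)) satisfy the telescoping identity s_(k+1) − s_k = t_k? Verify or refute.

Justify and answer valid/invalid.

s_(k+1) = (4*k**3 + 18*k**2 + 19*k + 3)/(2*2**k*(k + 4))
s_(k+1) − s_k = (-4*k**4 - 14*k**3 + 35*k**2 + 104*k + 25)/(2*2**k*(k**2 + 7*k + 12))
(s_(k+1) − s_k) − t_k = (4*k**3 + 10*k**2 - 37*k - 11)/(2*2**k*(k**2 + 7*k + 12))

Invalid: residual (4*k**3 + 10*k**2 - 37*k - 11)/(2*2**k*(k**2 + 7*k + 12)) ≠ 0.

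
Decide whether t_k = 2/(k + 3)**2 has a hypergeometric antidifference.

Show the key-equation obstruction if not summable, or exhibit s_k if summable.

Compute t_(k+1)/t_k: get (k + 3)**2/(k + 4)**2.
Take A(k)=k**2 + 6*k + 9, B(k)=k**2 + 8*k + 16, C(k)=1.
f must satisfy (k**2 + 6*k + 9)·f(k+1) − (k**2 + 6*k + 9)·f(k) = 1.
Degrees (2,2,0) ⇒ d ≤ 0.
Write f(k) = c0. Then LHS − RHS = -1, requiring -1 = 0: contradictory. No certificate.

No — the linear system for f has no solution.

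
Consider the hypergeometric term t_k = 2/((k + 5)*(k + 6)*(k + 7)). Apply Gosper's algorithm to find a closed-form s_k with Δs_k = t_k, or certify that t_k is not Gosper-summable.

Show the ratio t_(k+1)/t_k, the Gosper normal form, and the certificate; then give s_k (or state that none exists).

Compute t_(k+1)/t_k: get (k + 5)/(k + 8).
So A=k + 5 and B=k + 8, with C=1.
f must satisfy (k + 5)·f(k+1) − (k + 7)·f(k) = 1.
Degrees (1,1,0) ⇒ d ≤ 2.
Solving with deg f ≤ 2: f(k) = k*(k + 11)/60.
R(k) = B(k−1)·f(k)/C(k) = k*(k + 7)*(k + 11)/60; s_k = R·t_k = k*(k + 11)/(30*(k + 5)*(k + 6)).
Check: Δs_k = 2/(k**3 + 18*k**2 + 107*k + 210). ✓

s_k = k*(k + 11)/(30*(k + 5)*(k + 6))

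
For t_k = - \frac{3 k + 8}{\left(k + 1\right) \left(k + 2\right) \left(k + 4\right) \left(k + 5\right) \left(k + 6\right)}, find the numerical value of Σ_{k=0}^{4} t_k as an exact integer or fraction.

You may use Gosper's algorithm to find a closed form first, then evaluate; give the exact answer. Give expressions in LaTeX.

Step 1: r(k) = (k + 1)*(k + 4)*(3*k + 11)/((k + 3)*(k + 7)*(3*k + 8)).
A = k + 1, B = k + 7, C = k**2 + 17*k/3 + 8.
Set up (k + 1)·f(k+1) − (k + 6)·f(k) − (k**2 + 17*k/3 + 8) = 0.
From deg A=1, deg B=1, deg C=2: d=5.
Solving with deg f ≤ 5: f(k) = k*(k + 2)*(k + 3)*(k**2 + 10*k + 29)/60.
So s_k = (B(k−1)f/C)·t_k = (k*(k + 2)*(k + 6)*(k**2 + 10*k + 29)/(20*(3*k + 8)))·t_k = k*(-k**2 - 10*k - 29)/(20*(k**3 + 10*k**2 + 29*k + 20)).
Check: Δs_k = (-3*k - 8)/(k**5 + 18*k**4 + 121*k**3 + 372*k**2 + 508*k + 240). ✓
Σ_(k=0)^(4) t_k = s_(5) − s_(0) = -13/270 − (0) = -13/270.

Σ = -13/270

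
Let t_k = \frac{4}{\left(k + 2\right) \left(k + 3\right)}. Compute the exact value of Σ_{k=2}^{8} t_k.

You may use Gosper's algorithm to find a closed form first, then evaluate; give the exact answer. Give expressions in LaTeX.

The ratio is (k + 2)/(k + 4).
Gosper form: A/B · C(k+1)/C(k) with A=k + 2, B=k + 4, C=1.
f must satisfy (k + 2)·f(k+1) − (k + 3)·f(k) = 1.
From deg A=1, deg B=1, deg C=0: d=1.
Solve for f: f(k) = k/2 (degree 1 ≤ 1).
Certificate R = B(k−1)f/C = k*(k + 3)/2 gives s_k = 2*k/(k + 2).
s_(k+1) − s_k = 4/(k**2 + 5*k + 6) = t_k.
Telescoping: Σ = s_(9) − s_(2) = 18/11 − (1) = 7/11.

Σ = 7/11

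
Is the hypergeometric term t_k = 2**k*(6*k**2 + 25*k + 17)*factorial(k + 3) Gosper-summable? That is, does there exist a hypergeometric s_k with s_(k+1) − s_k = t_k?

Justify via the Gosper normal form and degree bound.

Yes. s_k = 2**k*(3*k - 1)*factorial(k + 3).

r(k) = 2*(6*k**3 + 61*k**2 + 196*k + 192)/(6*k**2 + 25*k + 17) after simplifying.
So A=2*k + 8 and B=1, with C=k**2 + 25*k/6 + 17/6.
Solve (2*k + 8)·f(k+1) − (1)·f(k) = k**2 + 25*k/6 + 17/6.
Degrees (1,0,2) ⇒ d ≤ 1.
Solve for f: f(k) = (3*k - 1)/6 (degree 1 ≤ 1).
So s_k = (B(k−1)f/C)·t_k = ((3*k - 1)/(6*k**2 + 25*k + 17))·t_k = 2**k*(3*k - 1)*factorial(k + 3).
Verify: 2**k*(6*k**2 + 25*k + 17)*factorial(k + 3) matches t_k.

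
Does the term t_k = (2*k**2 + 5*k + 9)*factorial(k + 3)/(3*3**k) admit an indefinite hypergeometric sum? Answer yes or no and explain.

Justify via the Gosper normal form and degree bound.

Ratio r(k) = (k + 4)*(5*k + 2*(k + 1)**2 + 14)/(3*(2*k**2 + 5*k + 9)).
A = k/3 + 4/3, B = 1, C = k**2 + 5*k/2 + 9/2.
f must satisfy (k/3 + 4/3)·f(k+1) − (1)·f(k) = k**2 + 5*k/2 + 9/2.
From deg A=1, deg B=0, deg C=2: d=1.
A polynomial solution: f(k) = 3*(2*k + 1)/2.
R(k) = B(k−1)·f(k)/C(k) = 3*(2*k + 1)/(2*k**2 + 5*k + 9); s_k = R·t_k = (2*k + 1)*factorial(k + 3)/3**k.
Check: Δs_k = (2*k**2 + 5*k + 9)*factorial(k + 3)/(3*3**k). ✓

Yes. s_k = (2*k + 1)*factorial(k + 3)/3**k.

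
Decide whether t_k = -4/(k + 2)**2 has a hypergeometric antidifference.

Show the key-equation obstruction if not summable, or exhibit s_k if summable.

r(k) = (k + 2)**2/(k + 3)**2 after simplifying.
Factor: A=k**2 + 4*k + 4; B=k**2 + 6*k + 9; C=1.
Solve (k**2 + 4*k + 4)·f(k+1) − (k**2 + 4*k + 4)·f(k) = 1.
Degrees (2,2,0) ⇒ d ≤ 0.
f = c0 ⇒ A·f(k+1) − B(k−1)·f(k) − C = -1. The system {-1 = 0} is inconsistent; no antidifference.

No — the linear system for f has no solution.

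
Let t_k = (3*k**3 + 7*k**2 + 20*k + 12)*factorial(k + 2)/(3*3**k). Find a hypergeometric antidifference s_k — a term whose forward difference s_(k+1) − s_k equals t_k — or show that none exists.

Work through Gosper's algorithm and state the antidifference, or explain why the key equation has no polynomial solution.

s_k = (k + 1)*(3*k - 2)*factorial(k + 2)/3**k

Compute t_(k+1)/t_k: get (3*k**4 + 25*k**3 + 91*k**2 + 171*k + 126)/(3*(3*k**3 + 7*k**2 + 20*k + 12)).
Normal form (A,B,C) = (k/3 + 1, 1, k**3 + 7*k**2/3 + 20*k/3 + 4).
Set up (k/3 + 1)·f(k+1) − (1)·f(k) − (k**3 + 7*k**2/3 + 20*k/3 + 4) = 0.
Degrees (1,0,3) ⇒ d ≤ 2.
A polynomial solution: f(k) = (k + 1)*(3*k - 2).
So s_k = (B(k−1)f/C)·t_k = (3*(k + 1)*(3*k - 2)/(3*k**3 + 7*k**2 + 20*k + 12))·t_k = (k + 1)*(3*k - 2)*factorial(k + 2)/3**k.
Δs = (3*k**3 + 7*k**2 + 20*k + 12)*factorial(k + 2)/(3*3**k), as required.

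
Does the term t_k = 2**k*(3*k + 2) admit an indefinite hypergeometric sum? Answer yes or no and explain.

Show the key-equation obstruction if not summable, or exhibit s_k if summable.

Compute t_(k+1)/t_k: get 2*(3*k + 5)/(3*k + 2).
Normal form (A,B,C) = (2, 1, k + 2/3).
f must satisfy (2)·f(k+1) − (1)·f(k) = k + 2/3.
Bound: deg f ≤ 1.
Coefficient equations give f(k) = (3*k - 4)/3.
Then R = B(k−1)f/C = (3*k - 4)/(3*k + 2), so s_k = R(k)·t_k = 2**k*(3*k - 4).
Check: Δs_k = 2**k*(3*k + 2). ✓

Yes. s_k = 2**k*(3*k - 4).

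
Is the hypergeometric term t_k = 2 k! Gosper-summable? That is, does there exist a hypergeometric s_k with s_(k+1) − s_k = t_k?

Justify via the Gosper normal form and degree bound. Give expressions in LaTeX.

No — t_k has no hypergeometric antidifference.

r(k) = k + 1 after simplifying.
Normal form (A,B,C) = (k + 1, 1, 1).
Set up (k + 1)·f(k+1) − (1)·f(k) − (1) = 0.
From deg A=1, deg B=0, deg C=0: d=-1.
Bound -1 < 0, so the key equation has no polynomial solution.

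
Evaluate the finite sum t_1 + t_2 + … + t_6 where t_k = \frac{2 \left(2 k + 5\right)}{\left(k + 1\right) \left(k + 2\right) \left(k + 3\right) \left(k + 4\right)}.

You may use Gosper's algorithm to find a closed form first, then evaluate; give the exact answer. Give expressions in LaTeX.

t_(k+1)/t_k = (k + 1)*(2*k + 7)/((k + 5)*(2*k + 5)).
So A=k + 1 and B=k + 5, with C=k + 5/2.
Solve (k + 1)·f(k+1) − (k + 4)·f(k) = k + 5/2.
Degrees (1,1,1) ⇒ d ≤ 3.
Solving with deg f ≤ 3: f(k) = k*(k + 2)*(k + 4)/6.
So s_k = (B(k−1)f/C)·t_k = (k*(k + 2)*(k + 4)**2/(3*(2*k + 5)))·t_k = 2*k*(k + 4)/(3*(k**2 + 4*k + 3)).
Check: Δs_k = 2*(2*k + 5)/(k**4 + 10*k**3 + 35*k**2 + 50*k + 24). ✓
Telescoping: Σ = s_(7) − s_(1) = 77/120 − (5/12) = 9/40.

Σ = 9/40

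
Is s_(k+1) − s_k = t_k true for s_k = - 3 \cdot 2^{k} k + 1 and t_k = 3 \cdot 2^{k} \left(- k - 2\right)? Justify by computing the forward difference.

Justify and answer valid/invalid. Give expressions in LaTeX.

s_(k+1) = -6*2**k*(k + 1) + 1
s_(k+1) − s_k = 3*2**k*(-k - 2)
(s_(k+1) − s_k) − t_k = 0

valid (s_(k+1) − s_k reduces to t_k)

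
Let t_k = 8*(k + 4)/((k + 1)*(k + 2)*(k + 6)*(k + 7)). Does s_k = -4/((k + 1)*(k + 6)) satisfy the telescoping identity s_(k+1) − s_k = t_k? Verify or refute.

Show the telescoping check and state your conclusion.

s_(k+1) = -4/((k + 2)*(k + 7))
s_(k+1) − s_k = 8*(k + 4)/(k**4 + 16*k**3 + 83*k**2 + 152*k + 84)
(s_(k+1) − s_k) − t_k = 0

Valid — Δs_k = t_k.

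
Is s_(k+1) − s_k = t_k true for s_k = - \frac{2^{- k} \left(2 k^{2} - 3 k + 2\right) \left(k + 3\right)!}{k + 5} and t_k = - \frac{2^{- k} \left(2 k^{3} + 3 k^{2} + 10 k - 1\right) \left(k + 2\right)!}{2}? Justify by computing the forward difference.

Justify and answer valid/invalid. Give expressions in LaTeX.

s_(k+1) = -(2*k**2 + k + 1)*factorial(k + 4)/(2*2**k*(k + 6))
s_(k+1) − s_k = -(2*k**4 + 15*k**3 + 32*k**2 + 61*k - 4)*factorial(k + 3)/(2*2**k*(k + 5)*(k + 6))
(s_(k+1) − s_k) − t_k = (2*k**4 + 13*k**3 + 21*k**2 + 55*k - 9)*factorial(k + 2)/(2**k*(k + 5)*(k + 6))

Invalid: residual \frac{2^{- k} \left(2 k^{4} + 13 k^{3} + 21 k^{2} + 55 k - 9\right) \left(k + 2\right)!}{\left(k + 5\right) \left(k + 6\right)} ≠ 0.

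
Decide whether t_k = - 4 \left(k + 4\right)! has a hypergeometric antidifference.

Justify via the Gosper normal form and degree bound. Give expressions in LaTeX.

No — t_k has no hypergeometric antidifference.

r(k) = k + 5 after simplifying.
Normal form (A,B,C) = (k + 5, 1, 1).
Need (k + 5)·f(k+1) − (1)·f(k) = 1.
Degrees (1,0,0) ⇒ d ≤ -1.
d = -1 < 0 ⇒ no nonzero polynomial f; not summable.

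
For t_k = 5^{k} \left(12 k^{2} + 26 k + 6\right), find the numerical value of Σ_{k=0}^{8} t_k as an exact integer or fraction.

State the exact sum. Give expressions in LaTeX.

Σ = 455078126

The ratio is 5*(6*k**2 + 25*k + 22)/(6*k**2 + 13*k + 3).
Normal form (A,B,C) = (5, 1, k**2 + 13*k/6 + 1/2).
f must satisfy (5)·f(k+1) − (1)·f(k) = k**2 + 13*k/6 + 1/2.
d = 2 from the (0,0,2) case.
Coefficient equations give f(k) = (3*k**2 - k - 1)/12.
So s_k = (B(k−1)f/C)·t_k = ((3*k**2 - k - 1)/(2*(6*k**2 + 13*k + 3)))·t_k = 5**k*(3*k**2 - k - 1).
Δs = 5**k*(12*k**2 + 26*k + 6), as required.
Telescoping: Σ = s_(9) − s_(0) = 455078125 − (-1) = 455078126.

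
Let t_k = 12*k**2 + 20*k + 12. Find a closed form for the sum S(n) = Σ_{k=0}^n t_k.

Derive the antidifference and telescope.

S(n) = 4*n**3 + 16*n**2 + 24*n + 12

Ratio r(k) = (3*k**2 + 11*k + 11)/(3*k**2 + 5*k + 3).
Factor: A=1; B=1; C=k**2 + 5*k/3 + 1.
Set up (1)·f(k+1) − (1)·f(k) − (k**2 + 5*k/3 + 1) = 0.
Degrees (0,0,2) ⇒ d ≤ 3.
Coefficient equations give f(k) = k*(k**2 + k + 1)/3.
Certificate R = B(k−1)f/C = k*(k**2 + k + 1)/(3*k**2 + 5*k + 3) gives s_k = 4*k*(k**2 + k + 1).
s_(k+1) − s_k = 12*k**2 + 20*k + 12 = t_k.
s_(n+1) = 4*n**3 + 16*n**2 + 24*n + 12 and s_(0) = 0, so S(n) = 4*n**3 + 16*n**2 + 24*n + 12.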